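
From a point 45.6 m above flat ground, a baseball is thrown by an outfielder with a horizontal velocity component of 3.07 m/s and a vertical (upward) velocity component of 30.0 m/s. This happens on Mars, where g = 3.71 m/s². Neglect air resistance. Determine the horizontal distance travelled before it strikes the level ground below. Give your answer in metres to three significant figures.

Vertical motion (up positive, ground at y = 0): 1.855 t² − (30.00) t − 45.6 = 0, so t = (30.00 + √(30.00² + 2·3.71·45.6)) / 3.71 = (30.00 + 35.19) / 3.71 = 17.57 s.
Horizontal distance: R = vₓ t = 3.070 × 17.57 = 53.94 m.

53.9 m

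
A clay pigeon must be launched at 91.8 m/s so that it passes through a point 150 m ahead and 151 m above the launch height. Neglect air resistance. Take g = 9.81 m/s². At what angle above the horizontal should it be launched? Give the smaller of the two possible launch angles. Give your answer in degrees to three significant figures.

50.8°

Trajectory: y = x tanθ − g x² (1 + tan²θ)/(2v₀²). With x = 150, y = 151, v₀ = 91.8, g = 9.81:
13.10 tan²θ − 150 tanθ + (164.1) = 0.
tanθ = [150 ± √(150² − 4 × 13.10 × (164.1))] / (2 × 13.10) = (150 ± 117.9) / 26.19, giving tanθ = 1.225 or 10.23.
θ = 50.77° or 84.42°; the smaller is 50.77°.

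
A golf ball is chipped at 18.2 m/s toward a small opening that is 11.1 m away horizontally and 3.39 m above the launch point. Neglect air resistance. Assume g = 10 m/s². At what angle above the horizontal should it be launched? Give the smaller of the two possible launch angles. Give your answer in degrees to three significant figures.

27.4°

Trajectory: y = x tanθ − g x² (1 + tan²θ)/(2v₀²). With x = 11.1, y = 3.39, v₀ = 18.2, g = 10.0:
1.860 tan²θ − 11.1 tanθ + (5.250) = 0.
tanθ = [11.1 ± √(11.1² − 4 × 1.860 × (5.250))] / (2 × 1.860) = (11.1 ± 9.174) / 3.720, giving tanθ = 0.5179 or 5.450.
θ = 27.38° or 79.60°; the smaller is 27.38°.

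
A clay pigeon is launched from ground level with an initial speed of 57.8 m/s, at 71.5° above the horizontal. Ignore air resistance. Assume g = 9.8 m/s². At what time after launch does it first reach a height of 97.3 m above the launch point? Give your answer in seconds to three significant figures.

Resolve: vₓ = 57.80 cos 71.5° = 18.34 m/s and v_y0 = 57.80 sin 71.5° = 54.81 m/s.
Require v_y0 t − ½ g t² = 97.3, i.e. 4.900 t² − 54.81 t + 97.3 = 0.
Quadratic formula: t = (54.81 ± √1097.4) / 9.80 = (54.81 ± 33.13) / 9.80 → t = 2.213 s or 8.973 s.
The first (ascending) time is 2.213 s.

2.21 s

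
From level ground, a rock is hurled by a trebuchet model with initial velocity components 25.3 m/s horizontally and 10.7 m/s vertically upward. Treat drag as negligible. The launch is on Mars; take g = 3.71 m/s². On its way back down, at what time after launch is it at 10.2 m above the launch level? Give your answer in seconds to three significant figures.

Set y = v_y0 t − ½ g t² = 10.2: 1.855 t² − 10.70 t + 10.2 = 0.
t = [10.70 ± √(10.70² − 2·3.71·10.2)] / 3.71 = (10.70 ± 6.229) / 3.71, so t = 1.205 s or t = 4.563 s.
The descending-branch root is 4.563 s.

4.56 s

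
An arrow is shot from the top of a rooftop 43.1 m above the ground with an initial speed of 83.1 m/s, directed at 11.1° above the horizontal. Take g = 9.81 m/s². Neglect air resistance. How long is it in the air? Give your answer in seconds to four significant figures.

vₓ = 83.10 cos 11.1° = 81.55 m/s; v_y0 = 83.10 sin 11.1° = 16.00 m/s.
The projectile lands when y = 43.1 + (16.00) t − ½·9.81·t² = 0. Positive root: t = (16.00 + √(16.00² + 2·9.81·43.1)) / 9.81 = (16.00 + 33.19) / 9.81 = 5.014 s.

5.014 s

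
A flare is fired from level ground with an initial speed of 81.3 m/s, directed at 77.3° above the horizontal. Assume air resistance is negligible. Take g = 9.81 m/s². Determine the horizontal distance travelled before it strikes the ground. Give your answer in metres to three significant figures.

Horizontal component vₓ = 81.30 cos 77.3° = 17.87 m/s; vertical v_y0 = 81.30 sin 77.3° = 79.31 m/s.
Time aloft: T = 2 v_y0 / g = 2 × 79.31 / 9.81 = 16.17 s.
Horizontal distance R = vₓ T = 17.87 × 16.17 = 289.0 m.

289 m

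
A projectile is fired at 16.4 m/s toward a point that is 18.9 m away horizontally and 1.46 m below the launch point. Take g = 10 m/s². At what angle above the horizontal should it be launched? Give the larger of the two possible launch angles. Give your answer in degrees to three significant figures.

68.5°

Trajectory: y = x tanθ − g x² (1 + tan²θ)/(2v₀²). With x = 18.9, y = −1.46, v₀ = 16.4, g = 10.0:
6.641 tan²θ − 18.9 tanθ + (5.181) = 0.
tanθ = [18.9 ± √(18.9² − 4 × 6.641 × (5.181))] / (2 × 6.641) = (18.9 ± 14.82) / 13.28, giving tanθ = 0.3073 or 2.539.
θ = 17.08° or 68.50°; the larger is 68.50°.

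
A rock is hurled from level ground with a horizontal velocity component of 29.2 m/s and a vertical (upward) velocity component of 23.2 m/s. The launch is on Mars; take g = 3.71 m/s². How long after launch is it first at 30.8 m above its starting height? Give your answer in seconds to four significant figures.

1.510 s

Height y(t) = 23.20 t − 1.855 t² = 30.8 gives 1.855 t² − 23.20 t + 30.8 = 0.
Quadratic formula: t = (23.20 ± √309.70) / 3.71 = (23.20 ± 17.60) / 3.71 → t = 1.510 s or 11.00 s.
The first (ascending) time is 1.510 s.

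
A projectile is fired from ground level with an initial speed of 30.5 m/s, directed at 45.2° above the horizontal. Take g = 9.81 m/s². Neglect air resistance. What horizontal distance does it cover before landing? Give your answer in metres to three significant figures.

94.8 m

Horizontal component vₓ = 30.50 cos 45.2° = 21.49 m/s; vertical v_y0 = 30.50 sin 45.2° = 21.64 m/s.
Time aloft: T = 2 v_y0 / g = 2 × 21.64 / 9.81 = 4.412 s.
Horizontal distance R = vₓ T = 21.49 × 4.412 = 94.82 m.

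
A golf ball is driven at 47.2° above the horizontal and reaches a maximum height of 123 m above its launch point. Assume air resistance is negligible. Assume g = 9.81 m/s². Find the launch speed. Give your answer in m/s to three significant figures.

At the peak v_y = 0, so v_y0 = √(2gH) = √(2 × 9.81 × 123) = 49.12 m/s.
v_y0 = v₀ sin θ ⇒ v₀ = 49.12 / sin 47.2° = 66.95 m/s.

67.0 m/s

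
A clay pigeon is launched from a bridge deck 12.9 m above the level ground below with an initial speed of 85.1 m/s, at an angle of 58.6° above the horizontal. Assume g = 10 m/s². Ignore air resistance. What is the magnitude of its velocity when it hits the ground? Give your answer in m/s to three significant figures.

Horizontal component vₓ = 85.10 cos 58.6° = 44.34 m/s; vertical v_y0 = 85.10 sin 58.6° = 72.64 m/s.
Vertical motion (up positive, ground at y = 0): 5.000 t² − (72.64) t − 12.9 = 0, so t = (72.64 + √(72.64² + 2·10.0·12.9)) / 10.0 = (72.64 + 74.39) / 10.0 = 14.70 s.
Vertical velocity at impact: v_y = v_y0 − g t = 72.64 − 10.0 × 14.70 = −74.39 m/s.
Speed: |v| = √(vₓ² + v_y²) = √(44.34² + 74.39²) = 86.60 m/s.

86.6 m/s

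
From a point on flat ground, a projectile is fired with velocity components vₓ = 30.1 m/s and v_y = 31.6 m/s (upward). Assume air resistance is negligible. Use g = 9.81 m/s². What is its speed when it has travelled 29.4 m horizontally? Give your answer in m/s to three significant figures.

37.3 m/s

At x = 29.4 m, t = x/vₓ = 29.4/30.10 = 0.9767 s.
Vertical velocity there: v_y = v_y0 − g t = 31.60 − 9.81 × 0.9767 = 22.02 m/s.
Speed: √(vₓ² + v_y²) = √(30.10² + 22.02²) = 37.29 m/s.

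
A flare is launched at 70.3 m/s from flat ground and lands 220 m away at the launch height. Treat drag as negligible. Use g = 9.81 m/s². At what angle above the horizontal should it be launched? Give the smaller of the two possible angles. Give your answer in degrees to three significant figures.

R = v₀² sin 2θ / g gives sin 2θ = gR/v₀² = 9.81·220/70.3² = 0.4367.
2θ = 25.89° or 180° − 25.89° = 154.1°, so θ = 12.95° or 77.05°.
The smaller angle is 12.95°.

12.9°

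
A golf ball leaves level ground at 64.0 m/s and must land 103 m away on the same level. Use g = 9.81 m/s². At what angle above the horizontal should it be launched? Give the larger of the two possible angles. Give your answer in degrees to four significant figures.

82.86°

R = v₀² sin 2θ / g gives sin 2θ = gR/v₀² = 9.81·103/64.0² = 0.2467.
2θ = 14.28° or 180° − 14.28° = 165.7°, so θ = 7.141° or 82.86°.
The larger angle is 82.86°.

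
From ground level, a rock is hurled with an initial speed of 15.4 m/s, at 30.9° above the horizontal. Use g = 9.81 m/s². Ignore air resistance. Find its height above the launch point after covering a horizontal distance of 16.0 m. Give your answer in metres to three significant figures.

2.38 m

Resolve: vₓ = 15.40 cos 30.9° = 13.21 m/s and v_y0 = 15.40 sin 30.9° = 7.909 m/s.
Time to reach x = 16.0 m: t = x/vₓ = 16.0/13.21 = 1.211 s.
Height: y = v_y0 t − ½ g t² = 7.909 × 1.211 − 4.905 × 1.211² = 9.576 − 7.191 = 2.385 m.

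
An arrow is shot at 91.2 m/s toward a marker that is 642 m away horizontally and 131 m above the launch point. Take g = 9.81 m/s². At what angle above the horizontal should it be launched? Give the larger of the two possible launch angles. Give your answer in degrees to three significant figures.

60.6°

Trajectory: y = x tanθ − g x² (1 + tan²θ)/(2v₀²). With x = 642, y = 131, v₀ = 91.2, g = 9.81:
243.1 tan²θ − 642 tanθ + (374.1) = 0.
tanθ = [642 ± √(642² − 4 × 243.1 × (374.1))] / (2 × 243.1) = (642 ± 220.2) / 486.1, giving tanθ = 0.8677 or 1.774.
θ = 40.95° or 60.58°; the larger is 60.58°.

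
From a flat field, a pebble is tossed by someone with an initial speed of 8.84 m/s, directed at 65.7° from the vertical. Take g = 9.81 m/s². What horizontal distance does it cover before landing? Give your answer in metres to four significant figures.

Resolve: vₓ = 8.840 sin 65.7° = 8.057 m/s and v_y0 = 8.840 cos 65.7° = 3.638 m/s.
Time aloft: T = 2 v_y0 / g = 2 × 3.638 / 9.81 = 0.7416 s.
Range: R = vₓ T = 8.057 × 0.7416 = 5.975 m.

5.975 m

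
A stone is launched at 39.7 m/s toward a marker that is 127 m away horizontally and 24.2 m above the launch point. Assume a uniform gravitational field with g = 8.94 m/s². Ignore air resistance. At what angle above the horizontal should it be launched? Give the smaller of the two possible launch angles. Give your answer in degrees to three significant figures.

37.1°

Trajectory: y = x tanθ − g x² (1 + tan²θ)/(2v₀²). With x = 127, y = 24.2, v₀ = 39.7, g = 8.94:
45.74 tan²θ − 127 tanθ + (69.94) = 0.
tanθ = [127 ± √(127² − 4 × 45.74 × (69.94))] / (2 × 45.74) = (127 ± 57.71) / 91.49, giving tanθ = 0.7573 or 2.019.
θ = 37.14° or 63.65°; the smaller is 37.14°.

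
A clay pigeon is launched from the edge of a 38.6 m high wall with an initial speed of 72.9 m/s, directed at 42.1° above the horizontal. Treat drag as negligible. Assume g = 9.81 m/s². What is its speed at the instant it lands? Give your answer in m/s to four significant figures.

Components: vₓ = 72.90 cos 42.1° = 54.09 m/s, v_y0 = 72.90 sin 42.1° = 48.87 m/s.
The projectile lands when y = 38.6 + (48.87) t − ½·9.81·t² = 0. Positive root: t = (48.87 + √(48.87² + 2·9.81·38.6)) / 9.81 = (48.87 + 56.09) / 9.81 = 10.70 s.
Vertical velocity at impact: v_y = v_y0 − g t = 48.87 − 9.81 × 10.70 = −56.09 m/s.
Speed: |v| = √(vₓ² + v_y²) = √(54.09² + 56.09²) = 77.92 m/s.

77.92 m/s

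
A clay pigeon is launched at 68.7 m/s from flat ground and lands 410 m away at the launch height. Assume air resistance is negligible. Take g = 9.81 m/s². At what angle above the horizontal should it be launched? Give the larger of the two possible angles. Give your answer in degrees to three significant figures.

From R = (v₀²/g) sin 2θ: sin 2θ = 9.81 × 410 / 4719.7 = 0.8522.
2θ = 58.45° or 180° − 58.45° = 121.5°, so θ = 29.23° or 60.77°.
The larger angle is 60.77°.

60.8°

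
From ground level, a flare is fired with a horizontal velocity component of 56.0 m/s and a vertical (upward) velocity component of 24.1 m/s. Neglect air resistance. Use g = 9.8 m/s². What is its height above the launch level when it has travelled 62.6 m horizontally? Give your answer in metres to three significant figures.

20.8 m

At x = 62.6 m, t = x/vₓ = 62.6/56.00 = 1.118 s.
Height: y = v_y0 t − ½ g t² = 24.10 × 1.118 − 4.900 × 1.118² = 26.94 − 6.123 = 20.82 m.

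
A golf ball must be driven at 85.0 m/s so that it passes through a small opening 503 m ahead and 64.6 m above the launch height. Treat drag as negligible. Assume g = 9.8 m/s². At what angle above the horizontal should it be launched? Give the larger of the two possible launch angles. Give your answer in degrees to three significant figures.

66.9°

Trajectory: y = x tanθ − g x² (1 + tan²θ)/(2v₀²). With x = 503, y = 64.6, v₀ = 85.0, g = 9.80:
171.6 tan²θ − 503 tanθ + (236.2) = 0.
tanθ = [503 ± √(503² − 4 × 171.6 × (236.2))] / (2 × 171.6) = (503 ± 301.5) / 343.2, giving tanθ = 0.5872 or 2.344.
θ = 30.42° or 66.90°; the larger is 66.90°.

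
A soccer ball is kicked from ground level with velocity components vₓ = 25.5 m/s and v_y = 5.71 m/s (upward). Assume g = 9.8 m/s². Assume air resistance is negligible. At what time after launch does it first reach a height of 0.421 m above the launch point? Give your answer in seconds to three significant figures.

Require v_y0 t − ½ g t² = 0.421, i.e. 4.900 t² − 5.710 t + 0.421 = 0.
Quadratic formula: t = (5.710 ± √24.353) / 9.80 = (5.710 ± 4.935) / 9.80 → t = 0.07910 s or 1.086 s.
The first (ascending) time is 0.07910 s.

0.0791 s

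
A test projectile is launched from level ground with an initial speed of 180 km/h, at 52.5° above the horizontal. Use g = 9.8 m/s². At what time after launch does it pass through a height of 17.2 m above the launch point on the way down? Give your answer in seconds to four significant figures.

7.636 s

Convert: 180 km/h = 180/3.6 = 50.00 m/s.
Resolve: vₓ = 50.00 cos 52.5° = 30.44 m/s and v_y0 = 50.00 sin 52.5° = 39.67 m/s.
Require v_y0 t − ½ g t² = 17.2, i.e. 4.900 t² − 39.67 t + 17.2 = 0.
t = [39.67 ± √(39.67² − 2·9.80·17.2)] / 9.80 = (39.67 ± 35.16) / 9.80, so t = 0.4597 s or t = 7.636 s.
The descending-branch root is 7.636 s.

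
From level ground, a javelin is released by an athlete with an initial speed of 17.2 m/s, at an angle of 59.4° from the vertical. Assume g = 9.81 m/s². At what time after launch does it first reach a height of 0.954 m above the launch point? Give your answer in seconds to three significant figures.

Resolve: vₓ = 17.20 sin 59.4° = 14.80 m/s and v_y0 = 17.20 cos 59.4° = 8.756 m/s.
Require v_y0 t − ½ g t² = 0.954, i.e. 4.905 t² − 8.756 t + 0.954 = 0.
t = [8.756 ± √(8.756² − 2·9.81·0.954)] / 9.81 = (8.756 ± 7.612) / 9.81, so t = 0.1166 s or t = 1.668 s.
The first (ascending) time is 0.1166 s.

0.117 s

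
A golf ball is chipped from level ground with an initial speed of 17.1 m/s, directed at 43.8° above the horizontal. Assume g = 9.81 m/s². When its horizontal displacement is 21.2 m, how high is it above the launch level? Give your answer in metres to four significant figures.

5.858 m

Resolve: vₓ = 17.10 cos 43.8° = 12.34 m/s and v_y0 = 17.10 sin 43.8° = 11.84 m/s.
x = vₓ t ⇒ t = 21.2/12.34 = 1.718 s.
Height: y = v_y0 t − ½ g t² = 11.84 × 1.718 − 4.905 × 1.718² = 20.33 − 14.47 = 5.858 m.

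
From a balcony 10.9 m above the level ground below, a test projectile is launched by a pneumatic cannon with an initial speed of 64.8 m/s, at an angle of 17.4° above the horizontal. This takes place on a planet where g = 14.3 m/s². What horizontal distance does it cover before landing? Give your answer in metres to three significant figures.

197 m

Components: vₓ = 64.80 cos 17.4° = 61.83 m/s, v_y0 = 64.80 sin 17.4° = 19.38 m/s.
The projectile lands when y = 10.9 + (19.38) t − ½·14.3·t² = 0. Positive root: t = (19.38 + √(19.38² + 2·14.3·10.9)) / 14.3 = (19.38 + 26.22) / 14.3 = 3.188 s.
Horizontal distance: R = vₓ t = 61.83 × 3.188 = 197.1 m.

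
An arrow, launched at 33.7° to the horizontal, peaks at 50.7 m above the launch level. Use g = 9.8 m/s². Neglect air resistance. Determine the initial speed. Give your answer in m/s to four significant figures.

At the peak v_y = 0, so v_y0 = √(2gH) = √(2 × 9.80 × 50.7) = 31.52 m/s.
v_y0 = v₀ sin θ ⇒ v₀ = 31.52 / sin 33.7° = 56.81 m/s.

56.81 m/s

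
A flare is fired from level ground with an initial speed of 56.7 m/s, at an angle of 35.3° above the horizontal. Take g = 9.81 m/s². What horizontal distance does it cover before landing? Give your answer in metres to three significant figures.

309 m

Horizontal component vₓ = 56.70 cos 35.3° = 46.28 m/s; vertical v_y0 = 56.70 sin 35.3° = 32.76 m/s.
Time aloft: T = 2 v_y0 / g = 2 × 32.76 / 9.81 = 6.680 s.
Horizontal distance R = vₓ T = 46.28 × 6.680 = 309.1 m.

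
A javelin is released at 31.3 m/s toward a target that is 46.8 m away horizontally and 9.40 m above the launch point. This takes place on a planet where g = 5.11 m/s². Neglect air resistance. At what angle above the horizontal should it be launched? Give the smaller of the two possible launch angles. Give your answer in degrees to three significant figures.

Trajectory: y = x tanθ − g x² (1 + tan²θ)/(2v₀²). With x = 46.8, y = 9.40, v₀ = 31.3, g = 5.11:
5.712 tan²θ − 46.8 tanθ + (15.11) = 0.
tanθ = [46.8 ± √(46.8² − 4 × 5.712 × (15.11))] / (2 × 5.712) = (46.8 ± 42.95) / 11.42, giving tanθ = 0.3367 or 7.856.
θ = 18.61° or 82.75°; the smaller is 18.61°.

18.6°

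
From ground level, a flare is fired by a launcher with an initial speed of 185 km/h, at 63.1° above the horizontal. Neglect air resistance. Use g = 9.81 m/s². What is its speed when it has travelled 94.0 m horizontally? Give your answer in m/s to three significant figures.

24.1 m/s

Convert: 185 km/h = 185/3.6 = 51.39 m/s.
Components: vₓ = 51.39 cos 63.1° = 23.25 m/s, v_y0 = 51.39 sin 63.1° = 45.83 m/s.
Time to reach x = 94.0 m: t = x/vₓ = 94.0/23.25 = 4.043 s.
Vertical velocity there: v_y = v_y0 − g t = 45.83 − 9.81 × 4.043 = 6.167 m/s.
Speed: √(vₓ² + v_y²) = √(23.25² + 6.167²) = 24.05 m/s.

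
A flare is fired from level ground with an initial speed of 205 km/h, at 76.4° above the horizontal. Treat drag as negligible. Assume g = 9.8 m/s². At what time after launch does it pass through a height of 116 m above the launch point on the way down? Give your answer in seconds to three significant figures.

8.52 s

Convert: 205 km/h = 205/3.6 = 56.94 m/s.
Horizontal component vₓ = 56.94 cos 76.4° = 13.39 m/s; vertical v_y0 = 56.94 sin 76.4° = 55.35 m/s.
Set y = v_y0 t − ½ g t² = 116: 4.900 t² − 55.35 t + 116 = 0.
Quadratic formula: t = (55.35 ± √789.78) / 9.80 = (55.35 ± 28.10) / 9.80 → t = 2.780 s or 8.515 s.
The descending-branch root is 8.515 s.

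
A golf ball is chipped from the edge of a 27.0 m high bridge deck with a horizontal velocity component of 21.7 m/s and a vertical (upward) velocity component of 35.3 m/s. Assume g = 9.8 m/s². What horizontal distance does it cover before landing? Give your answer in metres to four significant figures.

Vertical motion (up positive, ground at y = 0): 4.900 t² − (35.30) t − 27.0 = 0, so t = (35.30 + √(35.30² + 2·9.80·27.0)) / 9.80 = (35.30 + 42.13) / 9.80 = 7.901 s.
Horizontal distance: R = vₓ t = 21.70 × 7.901 = 171.5 m.

171.5 m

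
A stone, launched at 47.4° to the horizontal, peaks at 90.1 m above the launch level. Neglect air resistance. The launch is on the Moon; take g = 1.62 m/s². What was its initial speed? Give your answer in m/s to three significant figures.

At the peak v_y = 0, so v_y0 = √(2gH) = √(2 × 1.62 × 90.1) = 17.09 m/s.
v_y0 = v₀ sin θ ⇒ v₀ = 17.09 / sin 47.4° = 23.21 m/s.

23.2 m/s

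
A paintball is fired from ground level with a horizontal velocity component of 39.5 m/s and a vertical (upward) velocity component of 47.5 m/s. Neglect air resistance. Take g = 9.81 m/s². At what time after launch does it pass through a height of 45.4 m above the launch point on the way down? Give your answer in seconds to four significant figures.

Require v_y0 t − ½ g t² = 45.4, i.e. 4.905 t² − 47.50 t + 45.4 = 0.
Quadratic formula: t = (47.50 ± √1365.5) / 9.81 = (47.50 ± 36.95) / 9.81 → t = 1.075 s or 8.609 s.
The descending-branch root is 8.609 s.

8.609 s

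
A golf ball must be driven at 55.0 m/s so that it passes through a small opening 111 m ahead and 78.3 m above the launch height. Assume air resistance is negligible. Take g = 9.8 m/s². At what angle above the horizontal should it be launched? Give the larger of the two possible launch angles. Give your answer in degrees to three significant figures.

Trajectory: y = x tanθ − g x² (1 + tan²θ)/(2v₀²). With x = 111, y = 78.3, v₀ = 55.0, g = 9.80:
19.96 tan²θ − 111 tanθ + (98.26) = 0.
tanθ = [111 ± √(111² − 4 × 19.96 × (98.26))] / (2 × 19.96) = (111 ± 66.91) / 39.92, giving tanθ = 1.105 or 4.457.
θ = 47.84° or 77.35°; the larger is 77.35°.

77.4°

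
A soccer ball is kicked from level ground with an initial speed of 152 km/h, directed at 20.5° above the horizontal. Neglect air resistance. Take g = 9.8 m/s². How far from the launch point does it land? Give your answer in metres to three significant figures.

Convert: 152 km/h = 152/3.6 = 42.22 m/s.
Resolve: vₓ = 42.22 cos 20.5° = 39.55 m/s and v_y0 = 42.22 sin 20.5° = 14.79 m/s.
Flight time T = 2 v_y0 / g = 3.018 s.
Horizontal distance R = vₓ T = 39.55 × 3.018 = 119.3 m.

119 m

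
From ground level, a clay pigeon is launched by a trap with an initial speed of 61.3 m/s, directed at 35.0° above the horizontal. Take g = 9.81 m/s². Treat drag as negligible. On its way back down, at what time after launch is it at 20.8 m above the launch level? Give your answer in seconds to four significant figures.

vₓ = 61.30 cos 35.0° = 50.21 m/s; v_y0 = 61.30 sin 35.0° = 35.16 m/s.
Set y = v_y0 t − ½ g t² = 20.8: 4.905 t² − 35.16 t + 20.8 = 0.
t = [35.16 ± √(35.16² − 2·9.81·20.8)] / 9.81 = (35.16 ± 28.78) / 9.81, so t = 0.6506 s or t = 6.518 s.
The descending-branch root is 6.518 s.

6.518 s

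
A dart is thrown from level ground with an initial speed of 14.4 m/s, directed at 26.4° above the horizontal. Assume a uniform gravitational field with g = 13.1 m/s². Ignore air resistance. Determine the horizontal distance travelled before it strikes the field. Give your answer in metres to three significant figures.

12.6 m

Resolve: vₓ = 14.40 cos 26.4° = 12.90 m/s and v_y0 = 14.40 sin 26.4° = 6.403 m/s.
Flight time T = 2 v_y0 / g = 0.9775 s.
Horizontal distance R = vₓ T = 12.90 × 0.9775 = 12.61 m.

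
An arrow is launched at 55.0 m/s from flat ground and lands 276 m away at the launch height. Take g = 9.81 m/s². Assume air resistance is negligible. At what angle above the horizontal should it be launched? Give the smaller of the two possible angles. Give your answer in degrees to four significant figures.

Level-ground range R = v₀² sin(2θ)/g ⇒ sin(2θ) = gR/v₀² = 9.81 × 276 / 55.0² = 0.8951.
2θ = 63.52° or 180° − 63.52° = 116.5°, so θ = 31.76° or 58.24°.
The smaller angle is 31.76°.

31.76°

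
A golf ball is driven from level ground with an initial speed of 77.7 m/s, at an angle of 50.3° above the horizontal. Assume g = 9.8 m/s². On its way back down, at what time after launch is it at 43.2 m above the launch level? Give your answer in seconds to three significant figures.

Resolve: vₓ = 77.70 cos 50.3° = 49.63 m/s and v_y0 = 77.70 sin 50.3° = 59.78 m/s.
Set y = v_y0 t − ½ g t² = 43.2: 4.900 t² − 59.78 t + 43.2 = 0.
Quadratic formula: t = (59.78 ± √2727.2) / 9.80 = (59.78 ± 52.22) / 9.80 → t = 0.7714 s or 11.43 s.
The descending-branch root is 11.43 s.

11.4 s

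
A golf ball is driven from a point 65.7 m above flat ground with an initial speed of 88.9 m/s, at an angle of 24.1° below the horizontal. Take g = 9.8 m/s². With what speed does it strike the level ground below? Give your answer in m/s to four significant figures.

Resolve: vₓ = 88.90 cos 24.1° = 81.15 m/s and v_y0 = −36.30 m/s (downward).
With up positive and y = 0 at the ground: y(t) = 65.7 + (−36.30) t − 4.900 t². Setting y = 0 and taking the positive root: t = [−36.30 + √(36.30² + 2·9.80·65.7)] / 9.80 = (−36.30 + 51.04) / 9.80 = 1.504 s.
Vertical velocity at impact: v_y = v_y0 − g t = −36.30 − 9.80 × 1.504 = −51.04 m/s.
Speed: |v| = √(vₓ² + v_y²) = √(81.15² + 51.04²) = 95.87 m/s.

95.87 m/s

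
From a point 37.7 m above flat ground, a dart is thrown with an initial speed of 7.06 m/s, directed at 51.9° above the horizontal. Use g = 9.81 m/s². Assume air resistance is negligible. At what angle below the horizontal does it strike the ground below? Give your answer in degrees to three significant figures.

Horizontal component vₓ = 7.060 cos 51.9° = 4.356 m/s; vertical v_y0 = 7.060 sin 51.9° = 5.556 m/s.
Vertical motion (up positive, ground at y = 0): 4.905 t² − (5.556) t − 37.7 = 0, so t = (5.556 + √(5.556² + 2·9.81·37.7)) / 9.81 = (5.556 + 27.76) / 9.81 = 3.396 s.
At impact: v_y = v_y0 − g t = −27.76 m/s; vₓ = 4.356 m/s.
Angle below horizontal: arctan(|v_y|/vₓ) = arctan(27.76/4.356) = 81.08°.

81.1°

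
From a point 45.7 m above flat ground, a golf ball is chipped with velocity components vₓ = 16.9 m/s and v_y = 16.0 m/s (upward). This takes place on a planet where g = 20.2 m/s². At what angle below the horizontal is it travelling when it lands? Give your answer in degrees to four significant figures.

69.77°

Vertical motion (up positive, ground at y = 0): 10.10 t² − (16.00) t − 45.7 = 0, so t = (16.00 + √(16.00² + 2·20.2·45.7)) / 20.2 = (16.00 + 45.85) / 20.2 = 3.062 s.
At impact: v_y = v_y0 − g t = −45.85 m/s; vₓ = 16.90 m/s.
Angle below horizontal: arctan(|v_y|/vₓ) = arctan(45.85/16.90) = 69.77°.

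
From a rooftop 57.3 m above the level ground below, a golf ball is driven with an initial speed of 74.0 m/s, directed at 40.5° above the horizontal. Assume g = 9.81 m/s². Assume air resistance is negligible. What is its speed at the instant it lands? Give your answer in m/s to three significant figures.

81.2 m/s

Components: vₓ = 74.00 cos 40.5° = 56.27 m/s, v_y0 = 74.00 sin 40.5° = 48.06 m/s.
The projectile lands when y = 57.3 + (48.06) t − ½·9.81·t² = 0. Positive root: t = (48.06 + √(48.06² + 2·9.81·57.3)) / 9.81 = (48.06 + 58.60) / 9.81 = 10.87 s.
Vertical velocity at impact: v_y = v_y0 − g t = 48.06 − 9.81 × 10.87 = −58.60 m/s.
Speed: |v| = √(vₓ² + v_y²) = √(56.27² + 58.60²) = 81.24 m/s.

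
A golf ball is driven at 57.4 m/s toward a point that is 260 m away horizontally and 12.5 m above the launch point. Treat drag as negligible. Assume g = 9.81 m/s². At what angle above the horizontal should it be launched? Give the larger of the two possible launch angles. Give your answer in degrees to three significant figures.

63.8°

Trajectory: y = x tanθ − g x² (1 + tan²θ)/(2v₀²). With x = 260, y = 12.5, v₀ = 57.4, g = 9.81:
100.6 tan²θ − 260 tanθ + (113.1) = 0.
tanθ = [260 ± √(260² − 4 × 100.6 × (113.1))] / (2 × 100.6) = (260 ± 148.5) / 201.3, giving tanθ = 0.5539 or 2.030.
θ = 28.98° or 63.77°; the larger is 63.77°.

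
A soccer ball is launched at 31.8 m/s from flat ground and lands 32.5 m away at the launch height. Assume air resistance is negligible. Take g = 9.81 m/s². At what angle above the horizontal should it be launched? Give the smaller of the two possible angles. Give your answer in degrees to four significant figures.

From R = (v₀²/g) sin 2θ: sin 2θ = 9.81 × 32.5 / 1011.2 = 0.3153.
2θ = 18.38° or 180° − 18.38° = 161.6°, so θ = 9.189° or 80.81°.
The smaller angle is 9.189°.

9.189°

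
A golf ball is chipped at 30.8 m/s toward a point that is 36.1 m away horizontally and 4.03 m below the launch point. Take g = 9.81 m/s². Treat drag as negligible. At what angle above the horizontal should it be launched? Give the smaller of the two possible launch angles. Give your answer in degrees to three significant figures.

4.35°

Trajectory: y = x tanθ − g x² (1 + tan²θ)/(2v₀²). With x = 36.1, y = −4.03, v₀ = 30.8, g = 9.81:
6.738 tan²θ − 36.1 tanθ + (2.708) = 0.
tanθ = [36.1 ± √(36.1² − 4 × 6.738 × (2.708))] / (2 × 6.738) = (36.1 ± 35.07) / 13.48, giving tanθ = 0.07610 or 5.281.
θ = 4.352° or 79.28°; the smaller is 4.352°.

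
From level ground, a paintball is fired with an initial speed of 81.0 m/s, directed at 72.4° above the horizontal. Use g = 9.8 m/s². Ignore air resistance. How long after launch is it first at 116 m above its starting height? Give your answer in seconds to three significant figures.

Horizontal component vₓ = 81.00 cos 72.4° = 24.49 m/s; vertical v_y0 = 81.00 sin 72.4° = 77.21 m/s.
Require v_y0 t − ½ g t² = 116, i.e. 4.900 t² − 77.21 t + 116 = 0.
Quadratic formula: t = (77.21 ± √3687.5) / 9.80 = (77.21 ± 60.73) / 9.80 → t = 1.682 s or 14.07 s.
The first (ascending) time is 1.682 s.

1.68 s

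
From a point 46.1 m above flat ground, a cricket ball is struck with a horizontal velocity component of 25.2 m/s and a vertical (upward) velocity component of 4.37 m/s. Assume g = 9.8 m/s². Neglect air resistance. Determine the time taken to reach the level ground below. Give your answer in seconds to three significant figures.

The projectile lands when y = 46.1 + (4.370) t − ½·9.80·t² = 0. Positive root: t = (4.370 + √(4.370² + 2·9.80·46.1)) / 9.80 = (4.370 + 30.38) / 9.80 = 3.545 s.

3.55 s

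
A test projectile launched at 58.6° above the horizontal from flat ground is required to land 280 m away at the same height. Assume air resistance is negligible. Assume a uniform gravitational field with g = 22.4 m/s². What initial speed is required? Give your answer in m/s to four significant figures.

Level-ground range: R = v₀² sin(2θ)/g, so v₀ = √(gR / sin 2θ).
v₀ = √(22.4 × 280 / sin 117.2°) = √(6272 / 0.8894) = √7051.8 = 83.98 m/s.

83.98 m/s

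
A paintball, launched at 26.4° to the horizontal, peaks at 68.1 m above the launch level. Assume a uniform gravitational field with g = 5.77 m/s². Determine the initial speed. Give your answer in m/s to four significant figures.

63.05 m/s

At the peak v_y = 0, so v_y0 = √(2gH) = √(2 × 5.77 × 68.1) = 28.03 m/s.
v_y0 = v₀ sin θ ⇒ v₀ = 28.03 / sin 26.4° = 63.05 m/s.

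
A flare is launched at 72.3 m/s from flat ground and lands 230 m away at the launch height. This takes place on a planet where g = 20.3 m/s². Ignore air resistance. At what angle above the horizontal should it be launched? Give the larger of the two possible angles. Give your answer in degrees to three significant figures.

58.4°

R = v₀² sin 2θ / g gives sin 2θ = gR/v₀² = 20.3·230/72.3² = 0.8932.
2θ = 63.28° or 180° − 63.28° = 116.7°, so θ = 31.64° or 58.36°.
The larger angle is 58.36°.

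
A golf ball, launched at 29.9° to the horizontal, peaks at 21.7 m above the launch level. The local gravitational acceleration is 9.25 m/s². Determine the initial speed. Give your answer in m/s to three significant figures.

40.2 m/s

At the peak v_y = 0, so v_y0 = √(2gH) = √(2 × 9.25 × 21.7) = 20.04 m/s.
v_y0 = v₀ sin θ ⇒ v₀ = 20.04 / sin 29.9° = 40.19 m/s.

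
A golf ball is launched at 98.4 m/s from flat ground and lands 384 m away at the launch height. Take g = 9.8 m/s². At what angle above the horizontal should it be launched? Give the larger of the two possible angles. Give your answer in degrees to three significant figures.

From R = (v₀²/g) sin 2θ: sin 2θ = 9.80 × 384 / 9682.6 = 0.3887.
2θ = 22.87° or 180° − 22.87° = 157.1°, so θ = 11.44° or 78.56°.
The larger angle is 78.56°.

78.6°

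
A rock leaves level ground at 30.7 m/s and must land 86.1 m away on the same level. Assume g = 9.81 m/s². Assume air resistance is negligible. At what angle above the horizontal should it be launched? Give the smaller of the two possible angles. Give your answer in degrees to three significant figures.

From R = (v₀²/g) sin 2θ: sin 2θ = 9.81 × 86.1 / 942.49 = 0.8962.
2θ = 63.66° or 180° − 63.66° = 116.3°, so θ = 31.83° or 58.17°.
The smaller angle is 31.83°.

31.8°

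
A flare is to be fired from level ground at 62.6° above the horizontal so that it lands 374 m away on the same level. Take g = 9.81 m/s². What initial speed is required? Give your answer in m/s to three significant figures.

Level-ground range: R = v₀² sin(2θ)/g, so v₀ = √(gR / sin 2θ).
v₀ = √(9.81 × 374 / sin 125.2°) = √(3669 / 0.8171) = √4490.0 = 67.01 m/s.

67.0 m/s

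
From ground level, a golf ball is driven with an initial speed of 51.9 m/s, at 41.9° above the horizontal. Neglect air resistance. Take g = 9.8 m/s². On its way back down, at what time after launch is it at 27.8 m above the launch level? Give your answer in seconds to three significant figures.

Resolve: vₓ = 51.90 cos 41.9° = 38.63 m/s and v_y0 = 51.90 sin 41.9° = 34.66 m/s.
Require v_y0 t − ½ g t² = 27.8, i.e. 4.900 t² − 34.66 t + 27.8 = 0.
t = [34.66 ± √(34.66² − 2·9.80·27.8)] / 9.80 = (34.66 ± 25.62) / 9.80, so t = 0.9223 s or t = 6.151 s.
The descending-branch root is 6.151 s.

6.15 s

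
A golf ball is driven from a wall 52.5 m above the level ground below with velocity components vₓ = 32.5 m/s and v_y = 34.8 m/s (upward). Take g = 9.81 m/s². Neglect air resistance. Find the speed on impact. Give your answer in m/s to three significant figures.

Vertical motion (up positive, ground at y = 0): 4.905 t² − (34.80) t − 52.5 = 0, so t = (34.80 + √(34.80² + 2·9.81·52.5)) / 9.81 = (34.80 + 47.34) / 9.81 = 8.373 s.
Vertical velocity at impact: v_y = v_y0 − g t = 34.80 − 9.81 × 8.373 = −47.34 m/s.
Speed: |v| = √(vₓ² + v_y²) = √(32.50² + 47.34²) = 57.42 m/s.

57.4 m/s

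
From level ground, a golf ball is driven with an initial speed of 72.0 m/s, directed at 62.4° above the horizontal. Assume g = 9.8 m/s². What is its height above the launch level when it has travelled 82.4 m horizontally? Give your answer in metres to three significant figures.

128 m

Components: vₓ = 72.00 cos 62.4° = 33.36 m/s, v_y0 = 72.00 sin 62.4° = 63.81 m/s.
Time to reach x = 82.4 m: t = x/vₓ = 82.4/33.36 = 2.470 s.
Height: y = v_y0 t − ½ g t² = 63.81 × 2.470 − 4.900 × 2.470² = 157.6 − 29.90 = 127.7 m.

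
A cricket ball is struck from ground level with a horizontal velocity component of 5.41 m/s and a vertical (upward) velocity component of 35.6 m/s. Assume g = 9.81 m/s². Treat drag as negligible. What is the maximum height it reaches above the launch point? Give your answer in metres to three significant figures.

64.6 m

Peak height H = v_y0² / (2g) = 1267.4 / 19.62 = 64.60 m.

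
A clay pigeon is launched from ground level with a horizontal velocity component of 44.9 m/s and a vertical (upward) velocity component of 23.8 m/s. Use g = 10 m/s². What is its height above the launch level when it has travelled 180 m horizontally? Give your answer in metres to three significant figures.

Time to reach x = 180 m: t = x/vₓ = 180/44.90 = 4.009 s.
Height: y = v_y0 t − ½ g t² = 23.80 × 4.009 − 5.000 × 4.009² = 95.41 − 80.36 = 15.06 m.

15.1 m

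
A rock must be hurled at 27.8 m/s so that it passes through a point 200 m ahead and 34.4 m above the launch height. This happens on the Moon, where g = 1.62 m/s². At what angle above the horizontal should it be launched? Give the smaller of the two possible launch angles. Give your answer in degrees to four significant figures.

Trajectory: y = x tanθ − g x² (1 + tan²θ)/(2v₀²). With x = 200, y = 34.4, v₀ = 27.8, g = 1.62:
41.92 tan²θ − 200 tanθ + (76.32) = 0.
tanθ = [200 ± √(200² − 4 × 41.92 × (76.32))] / (2 × 41.92) = (200 ± 164.9) / 83.85, giving tanθ = 0.4183 or 4.352.
θ = 22.70° or 77.06°; the smaller is 22.70°.

22.70°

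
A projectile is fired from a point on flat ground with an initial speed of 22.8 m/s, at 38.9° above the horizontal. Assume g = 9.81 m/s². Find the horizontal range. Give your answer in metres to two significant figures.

52 m

Components: vₓ = 22.80 cos 38.9° = 17.74 m/s, v_y0 = 22.80 sin 38.9° = 14.32 m/s.
Time aloft: T = 2 v_y0 / g = 2 × 14.32 / 9.81 = 2.919 s.
Horizontal distance R = vₓ T = 17.74 × 2.919 = 51.79 m.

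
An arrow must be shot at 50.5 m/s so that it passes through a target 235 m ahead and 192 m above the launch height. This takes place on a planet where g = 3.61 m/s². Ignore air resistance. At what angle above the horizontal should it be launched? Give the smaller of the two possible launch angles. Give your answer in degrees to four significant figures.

51.08°

Trajectory: y = x tanθ − g x² (1 + tan²θ)/(2v₀²). With x = 235, y = 192, v₀ = 50.5, g = 3.61:
39.09 tan²θ − 235 tanθ + (231.1) = 0.
tanθ = [235 ± √(235² − 4 × 39.09 × (231.1))] / (2 × 39.09) = (235 ± 138.2) / 78.17, giving tanθ = 1.238 or 4.774.
θ = 51.08° or 78.17°; the smaller is 51.08°.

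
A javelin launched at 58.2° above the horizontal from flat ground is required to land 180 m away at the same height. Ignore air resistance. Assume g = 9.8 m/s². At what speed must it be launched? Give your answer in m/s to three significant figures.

44.4 m/s

On level ground R = v₀² sin 2θ / g ⇒ v₀ = √(gR / sin 2θ).
v₀ = √(9.80 × 180 / sin 116.4°) = √(1764 / 0.8957) = √1969.4 = 44.38 m/s.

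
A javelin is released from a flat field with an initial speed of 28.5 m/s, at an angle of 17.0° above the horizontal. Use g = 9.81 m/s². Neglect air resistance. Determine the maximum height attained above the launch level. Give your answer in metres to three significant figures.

Horizontal component vₓ = 28.50 cos 17.0° = 27.25 m/s; vertical v_y0 = 28.50 sin 17.0° = 8.333 m/s.
Maximum height: H = v_y0² / (2g) = 8.333² / (2 × 9.81) = 3.539 m.

3.54 m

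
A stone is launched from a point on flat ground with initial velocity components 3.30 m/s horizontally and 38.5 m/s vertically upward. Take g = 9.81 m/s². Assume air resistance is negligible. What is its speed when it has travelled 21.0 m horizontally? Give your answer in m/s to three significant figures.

24.2 m/s

x = vₓ t ⇒ t = 21.0/3.300 = 6.364 s.
Vertical velocity there: v_y = v_y0 − g t = 38.50 − 9.81 × 6.364 = −23.93 m/s.
Speed: √(vₓ² + v_y²) = √(3.300² + 23.93²) = 24.15 m/s.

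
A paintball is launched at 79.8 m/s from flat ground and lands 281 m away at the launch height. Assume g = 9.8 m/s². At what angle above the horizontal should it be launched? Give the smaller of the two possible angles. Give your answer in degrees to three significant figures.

12.8°

From R = (v₀²/g) sin 2θ: sin 2θ = 9.80 × 281 / 6368.0 = 0.4324.
2θ = 25.62° or 180° − 25.62° = 154.4°, so θ = 12.81° or 77.19°.
The smaller angle is 12.81°.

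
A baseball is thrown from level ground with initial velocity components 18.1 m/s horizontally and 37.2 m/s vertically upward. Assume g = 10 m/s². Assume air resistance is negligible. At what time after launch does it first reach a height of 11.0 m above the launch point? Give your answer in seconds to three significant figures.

Set y = v_y0 t − ½ g t² = 11.0: 5.000 t² − 37.20 t + 11.0 = 0.
Quadratic formula: t = (37.20 ± √1163.8) / 10.0 = (37.20 ± 34.12) / 10.0 → t = 0.3085 s or 7.132 s.
The first (ascending) time is 0.3085 s.

0.308 s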